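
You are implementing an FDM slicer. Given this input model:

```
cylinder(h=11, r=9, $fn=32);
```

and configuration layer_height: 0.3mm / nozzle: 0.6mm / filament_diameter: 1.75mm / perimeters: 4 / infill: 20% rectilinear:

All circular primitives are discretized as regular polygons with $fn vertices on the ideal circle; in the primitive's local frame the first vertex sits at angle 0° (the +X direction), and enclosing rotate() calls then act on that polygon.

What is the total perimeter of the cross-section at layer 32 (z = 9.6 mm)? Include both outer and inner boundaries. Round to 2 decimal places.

At z = 9.6 mm: the cylinder: section is a regular 32-gon, circumradius r=9 (perimeter = 2·32·9.000·sin(180°/32) = 56.46 mm). Overall, the cross-section is a single solid region. Total boundary length (outer) = 56.46 mm.

56.46 mm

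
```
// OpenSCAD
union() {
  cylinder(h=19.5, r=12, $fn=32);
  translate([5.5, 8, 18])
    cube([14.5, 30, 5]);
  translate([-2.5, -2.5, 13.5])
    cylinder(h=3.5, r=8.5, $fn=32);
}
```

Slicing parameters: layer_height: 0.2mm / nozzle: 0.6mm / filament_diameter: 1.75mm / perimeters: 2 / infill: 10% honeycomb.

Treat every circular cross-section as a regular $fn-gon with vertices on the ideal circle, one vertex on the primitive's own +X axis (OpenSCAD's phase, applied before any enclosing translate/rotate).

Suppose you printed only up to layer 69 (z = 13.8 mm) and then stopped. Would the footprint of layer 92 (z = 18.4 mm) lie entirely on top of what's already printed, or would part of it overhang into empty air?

part overhangs

Compare the two slices. At z = 13.8: the r=12 cylinder gives a regular 32-gon of circumradius 12 (constant along its height) (area = (32/2)·12.000²·sin(360°/32) = 449.49 mm²); the cube at (5.5, 8) does not reach this height (z outside [18, 23]); the r=8.5 cylinder at (-2.5, -2.5) gives a regular 32-gon of circumradius 8.5 (constant along its height) (area = (32/2)·8.500²·sin(360°/32) = 225.52 mm²); Combining (union): the regions partially overlap — summed areas 675.01 mm² minus the doubly-counted overlap 225.40 mm² gives 449.61 mm² — area = 449.61 mm². At z = 18.4: the r=12 cylinder contributes a regular 32-gon of circumradius 12 (area = (32/2)·12.000²·sin(360°/32) = 449.49 mm²); the cube at (5.5, 8) (footprint 14.5×30) is included at this height (area 435.00 mm²); the cylinder at (-2.5, -2.5) is not intersected at this z (z outside [13.5, 17]); Combining (union): the regions partially overlap — summed areas 884.49 mm² minus the doubly-counted overlap 5.01 mm² gives 879.48 mm² — area = 879.48 mm². Checking containment: at z = 18.4 the cross-section extends beyond the z = 13.8 cross-section by about 429.99 mm².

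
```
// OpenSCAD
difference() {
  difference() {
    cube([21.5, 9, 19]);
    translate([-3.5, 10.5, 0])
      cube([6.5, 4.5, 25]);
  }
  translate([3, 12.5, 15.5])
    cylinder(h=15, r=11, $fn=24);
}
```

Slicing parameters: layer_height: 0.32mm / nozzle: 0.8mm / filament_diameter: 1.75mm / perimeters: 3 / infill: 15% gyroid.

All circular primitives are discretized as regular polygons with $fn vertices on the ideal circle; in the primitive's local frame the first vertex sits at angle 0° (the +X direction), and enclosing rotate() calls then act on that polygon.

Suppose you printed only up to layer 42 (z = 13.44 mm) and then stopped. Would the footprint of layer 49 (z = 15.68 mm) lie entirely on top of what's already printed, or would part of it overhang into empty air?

Compare the two slices. At z = 13.44: the cube is present — its section is the full 21.5×9 rectangle (area 193.50 mm²); the cube at (-3.5, 10.5) (footprint 6.5×4.5) is included at this height (area 29.25 mm²); Taking the first minus the rest: starting from the 21.5×9 cube (193.50 mm²), the 6.5×4.5 cube at (-3.5, 10.5) misses the remaining region (no effect) — area = 193.50 mm²; the cylinder at (3, 12.5) is absent (z outside [15.5, 30.5]); Subtracting the remaining from the first: none of the subtracted shapes is present at this height, so that combined region is unchanged — area = 193.50 mm². At z = 15.68: the cube (footprint 21.5×9) is included at this height (area 193.50 mm²); the cube at (-3.5, 10.5) is present — its section is the full 6.5×4.5 rectangle (area 29.25 mm²); Taking the first minus the rest: starting from the 21.5×9 cube (193.50 mm²), the 6.5×4.5 cube at (-3.5, 10.5) misses the remaining region (no effect) — area = 193.50 mm²; the r=11 cylinder at (3, 12.5) gives a regular 24-gon of circumradius 11 (constant along its height) (area = (24/2)·11.000²·sin(360°/24) = 375.81 mm²); After the difference (first − rest): starting from the result so far (193.50 mm²), the r=11 cylinder at (3, 12.5) partially overlaps it — only the 78.22 mm² overlap (of its 375.81 mm²) is removed, clipping the outline — area = 115.28 mm². Checking containment: the cross-section at z = 15.68 is a subset of the cross-section at z = 13.44.

entirely on top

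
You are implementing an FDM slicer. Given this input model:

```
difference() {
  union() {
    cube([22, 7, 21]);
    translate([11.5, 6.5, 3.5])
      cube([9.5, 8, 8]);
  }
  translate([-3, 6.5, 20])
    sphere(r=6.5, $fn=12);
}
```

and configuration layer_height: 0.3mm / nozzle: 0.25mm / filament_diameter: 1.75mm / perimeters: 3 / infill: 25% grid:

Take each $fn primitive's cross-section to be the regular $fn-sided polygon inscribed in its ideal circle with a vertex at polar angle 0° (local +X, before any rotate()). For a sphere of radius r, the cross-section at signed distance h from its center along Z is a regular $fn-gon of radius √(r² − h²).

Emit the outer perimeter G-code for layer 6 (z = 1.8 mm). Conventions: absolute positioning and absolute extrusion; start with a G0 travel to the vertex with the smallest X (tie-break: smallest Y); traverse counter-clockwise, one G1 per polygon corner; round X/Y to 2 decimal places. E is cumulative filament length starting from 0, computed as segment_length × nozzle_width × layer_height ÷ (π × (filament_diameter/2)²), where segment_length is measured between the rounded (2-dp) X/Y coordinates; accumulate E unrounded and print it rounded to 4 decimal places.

G0 X0.00 Y0.00 Z1.80
G1 X22.00 Y0.00 E0.6860
G1 X22.00 Y7.00 E0.9043
G1 X0.00 Y7.00 E1.5903
G1 X0.00 Y0.00 E1.8085

At z = 1.8 mm: the cube (footprint 22×7) is included at this height; the cube at (11.5, 6.5) does not reach this height (z outside [3.5, 11.5]); Taking the union: only the 22×7 cube is present, so the union is just that shape — 1 connected region; the sphere at (-3, 6.5) is absent (|z−center|=18.200 > r=6.5); Subtracting the remaining from the first: none of the subtracted shapes is present at this height, so that combined region is unchanged — 1 connected region. The outline is a single polygon with 4 vertices. Extrusion per mm of travel: 0.25 × 0.3 / (π × 0.875²) = 0.031181. Accumulating E over each segment gives final E = 1.8085.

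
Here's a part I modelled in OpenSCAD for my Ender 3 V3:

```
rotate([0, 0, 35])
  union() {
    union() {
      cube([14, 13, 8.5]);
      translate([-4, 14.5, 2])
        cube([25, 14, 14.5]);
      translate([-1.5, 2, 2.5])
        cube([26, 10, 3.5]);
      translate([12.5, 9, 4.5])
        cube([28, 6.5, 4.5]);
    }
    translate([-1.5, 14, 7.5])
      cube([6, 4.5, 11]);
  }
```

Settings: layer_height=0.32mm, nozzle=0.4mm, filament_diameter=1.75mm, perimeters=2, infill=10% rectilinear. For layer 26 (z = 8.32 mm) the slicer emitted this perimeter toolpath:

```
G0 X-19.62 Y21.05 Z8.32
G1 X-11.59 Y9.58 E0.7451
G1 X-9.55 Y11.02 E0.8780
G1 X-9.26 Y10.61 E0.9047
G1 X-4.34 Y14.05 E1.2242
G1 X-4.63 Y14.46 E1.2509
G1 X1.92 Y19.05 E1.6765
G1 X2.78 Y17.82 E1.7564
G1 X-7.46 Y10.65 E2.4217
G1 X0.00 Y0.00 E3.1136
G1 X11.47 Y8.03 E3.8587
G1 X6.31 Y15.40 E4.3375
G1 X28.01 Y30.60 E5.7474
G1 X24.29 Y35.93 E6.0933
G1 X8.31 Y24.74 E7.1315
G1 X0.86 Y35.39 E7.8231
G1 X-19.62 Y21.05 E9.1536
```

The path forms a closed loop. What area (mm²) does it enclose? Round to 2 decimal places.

702.51 mm²

Apply the shoelace formula to the sequence of (X, Y) vertices; enclosed area = 702.51 mm².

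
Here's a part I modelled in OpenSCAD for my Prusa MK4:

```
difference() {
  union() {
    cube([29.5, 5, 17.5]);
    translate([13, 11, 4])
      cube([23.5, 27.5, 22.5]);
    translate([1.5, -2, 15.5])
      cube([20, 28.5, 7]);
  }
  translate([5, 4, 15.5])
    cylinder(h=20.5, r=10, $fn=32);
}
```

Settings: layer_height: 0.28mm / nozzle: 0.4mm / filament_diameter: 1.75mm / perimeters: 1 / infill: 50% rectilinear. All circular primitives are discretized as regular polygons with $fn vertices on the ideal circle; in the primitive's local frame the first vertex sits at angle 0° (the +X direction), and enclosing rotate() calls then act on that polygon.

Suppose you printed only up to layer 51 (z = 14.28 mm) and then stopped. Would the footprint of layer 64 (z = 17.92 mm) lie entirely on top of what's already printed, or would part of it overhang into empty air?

part overhangs

Compare the two slices. At z = 14.28: the cube is present — its section is the full 29.5×5 rectangle (area 147.50 mm²); the cube at (13, 11) is present — its section is the full 23.5×27.5 rectangle (area 646.25 mm²); the cube at (1.5, -2) does not reach this height (z outside [15.5, 22.5]); Taking the union: the 2 present regions are separate (no shared area or edge), so areas and boundary lengths simply add and each stays a separate island — area = 793.75 mm²; the cylinder at (5, 4) does not reach this height (z outside [15.5, 36]); After the difference (first − rest): none of the subtracted shapes is present at this height, so the result so far is unchanged — area = 793.75 mm². At z = 17.92: the cube is absent (z outside [0, 17.5]); the cube at (13, 11) (footprint 23.5×27.5) is included at this height (area 646.25 mm²); the cube at (1.5, -2) is present — its section is the full 20×28.5 rectangle (area 570.00 mm²); Merging all regions: the regions partially overlap — summed areas 1216.25 mm² minus the doubly-counted overlap 131.75 mm² gives 1084.50 mm² — area = 1084.50 mm²; the cylinder at (5, 4): section is a regular 32-gon, circumradius r=10 (area = (32/2)·10.000²·sin(360°/32) = 312.14 mm²); After the difference (first − rest): starting from the result so far (1084.50 mm²), the r=10 cylinder at (5, 4) partially overlaps it — only the 189.16 mm² overlap (of its 312.14 mm²) is removed, clipping the outline — area = 895.34 mm². Checking containment: at z = 17.92 the cross-section extends beyond the z = 14.28 cross-section by about 215.32 mm².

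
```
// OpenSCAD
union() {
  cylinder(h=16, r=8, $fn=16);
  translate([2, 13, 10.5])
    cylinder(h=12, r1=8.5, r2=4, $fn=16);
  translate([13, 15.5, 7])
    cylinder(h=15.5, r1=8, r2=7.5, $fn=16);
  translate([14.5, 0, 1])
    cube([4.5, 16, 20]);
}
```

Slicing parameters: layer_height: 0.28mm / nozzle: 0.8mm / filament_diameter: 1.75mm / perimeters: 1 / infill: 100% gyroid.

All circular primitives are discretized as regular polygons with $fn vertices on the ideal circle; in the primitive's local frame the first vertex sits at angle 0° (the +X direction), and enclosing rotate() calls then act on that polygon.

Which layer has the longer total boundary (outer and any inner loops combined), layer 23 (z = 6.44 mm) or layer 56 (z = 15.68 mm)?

layer 56 (z = 15.68 mm)

Layer 23 (z = 6.44): the cylinder: section is a regular 16-gon, circumradius r=8 (perimeter = 2·16·8.000·sin(180°/16) = 49.94 mm); the cone at (2, 13) does not reach this height (z outside [10.5, 22.5]); the cone at (13, 15.5) is not intersected at this z (z outside [7, 22.5]); the cube at (14.5, 0) is present — its section is the full 4.5×16 rectangle (perimeter 41.00 mm); Combining (union): the 2 present regions are separate (no shared area or edge), so areas and boundary lengths simply add and each stays a separate island — boundary = 90.94 mm. So its perimeter = 90.94 mm. Layer 56 (z = 15.68): the r=8 cylinder contributes a regular 16-gon of circumradius 8 (perimeter = 2·16·8.000·sin(180°/16) = 49.94 mm); the cone at (2, 13) contributes a regular 16-gon of circumradius 6.558 (interpolated between r1=8.5 and r2=4 at t=0.432) (perimeter = 2·16·6.558·sin(180°/16) = 40.94 mm); the cone at (13, 15.5): at t=0.560 of its height the radius interpolates to r₁+(r₂−r₁)t = 7.720, giving a regular 16-gon of that circumradius (perimeter = 2·16·7.720·sin(180°/16) = 48.20 mm); the cube at (14.5, 0) (footprint 4.5×16) is included at this height (perimeter 41.00 mm); Combining (union): the regions partially overlap (shared area 52.20 mm²), so the edge portions inside another operand are dropped and the merged outline is re-measured after clipping — boundary = 127.14 mm. So its perimeter = 127.14 mm. Layer 56 is larger (127.14 vs 90.94 mm).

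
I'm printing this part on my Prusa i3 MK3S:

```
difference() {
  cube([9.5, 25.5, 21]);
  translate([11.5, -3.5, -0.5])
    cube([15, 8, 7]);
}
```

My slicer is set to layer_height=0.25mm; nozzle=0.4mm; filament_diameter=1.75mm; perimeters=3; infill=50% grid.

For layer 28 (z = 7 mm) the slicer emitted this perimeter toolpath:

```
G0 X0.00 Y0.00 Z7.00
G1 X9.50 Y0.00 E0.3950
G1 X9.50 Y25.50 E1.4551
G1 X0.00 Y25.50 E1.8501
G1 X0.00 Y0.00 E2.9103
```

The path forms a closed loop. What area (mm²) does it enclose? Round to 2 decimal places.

Apply the shoelace formula to the sequence of (X, Y) vertices; enclosed area = 242.25 mm².

242.25 mm²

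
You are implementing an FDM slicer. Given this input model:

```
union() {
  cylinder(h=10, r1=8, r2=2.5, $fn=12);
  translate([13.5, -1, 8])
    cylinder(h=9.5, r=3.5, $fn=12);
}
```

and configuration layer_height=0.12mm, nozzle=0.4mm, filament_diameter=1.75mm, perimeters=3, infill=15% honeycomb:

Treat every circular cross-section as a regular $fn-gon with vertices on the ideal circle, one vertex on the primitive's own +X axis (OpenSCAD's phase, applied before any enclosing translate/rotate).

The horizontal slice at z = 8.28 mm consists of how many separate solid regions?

2

At z = 8.28 mm: the cone: at t=0.828 of its height the radius interpolates to r₁+(r₂−r₁)t = 3.446, giving a regular 12-gon of that circumradius; the r=3.5 cylinder at (13.5, -1) gives a regular 12-gon of circumradius 3.5 (constant along its height); Merging all regions: the 2 present regions are separate (no shared area or edge), so areas and boundary lengths simply add and each stays a separate island — 2 connected regions. The result has 2 disconnected regions.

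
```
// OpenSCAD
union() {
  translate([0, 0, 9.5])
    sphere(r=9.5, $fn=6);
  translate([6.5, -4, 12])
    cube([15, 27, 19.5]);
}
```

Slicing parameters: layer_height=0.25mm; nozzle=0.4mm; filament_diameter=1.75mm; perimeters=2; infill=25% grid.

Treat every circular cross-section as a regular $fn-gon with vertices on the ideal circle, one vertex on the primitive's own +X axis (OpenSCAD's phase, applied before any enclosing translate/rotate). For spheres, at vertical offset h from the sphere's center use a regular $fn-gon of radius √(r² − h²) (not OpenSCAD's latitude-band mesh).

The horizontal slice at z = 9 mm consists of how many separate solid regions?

At z = 9 mm: the r=9.5 sphere contributes a regular 6-gon of circumradius √(9.5²−0.5²) = 9.487; the cube at (6.5, -4) is absent (z outside [12, 31.5]); Merging all regions: only the r=9.5 sphere is present, so the union is just that shape — 1 connected region. The result has 1 disconnected region.

1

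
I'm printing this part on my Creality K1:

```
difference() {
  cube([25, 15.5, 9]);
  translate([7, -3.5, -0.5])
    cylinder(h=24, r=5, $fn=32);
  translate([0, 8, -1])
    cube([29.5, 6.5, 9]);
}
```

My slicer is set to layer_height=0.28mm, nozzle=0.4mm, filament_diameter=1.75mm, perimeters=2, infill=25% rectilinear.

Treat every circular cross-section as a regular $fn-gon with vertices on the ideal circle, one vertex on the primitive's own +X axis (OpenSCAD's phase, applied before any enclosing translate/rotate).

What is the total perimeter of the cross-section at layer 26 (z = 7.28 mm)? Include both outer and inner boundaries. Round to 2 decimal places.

118.80 mm

At z = 7.28 mm: the cube (footprint 25×15.5) is included at this height (perimeter 81.00 mm); the r=5 cylinder at (7, -3.5) gives a regular 32-gon of circumradius 5 (constant along its height) (perimeter = 2·32·5.000·sin(180°/32) = 31.37 mm); the cube at (0, 8) (footprint 29.5×6.5) is included at this height (perimeter 72.00 mm); Taking the first minus the rest: starting from the 25×15.5 cube, the r=5 cylinder at (7, -3.5) partially overlaps it — only the 7.26 mm² overlap (of its 78.04 mm²) is removed, clipping the outline; the 29.5×6.5 cube at (0, 8) partially overlaps it — only the 162.50 mm² overlap (of its 191.75 mm²) is removed, clipping the outline — boundary = 118.80 mm. Overall, the cross-section has 2 separate islands. Total boundary length (outer) = 118.80 mm.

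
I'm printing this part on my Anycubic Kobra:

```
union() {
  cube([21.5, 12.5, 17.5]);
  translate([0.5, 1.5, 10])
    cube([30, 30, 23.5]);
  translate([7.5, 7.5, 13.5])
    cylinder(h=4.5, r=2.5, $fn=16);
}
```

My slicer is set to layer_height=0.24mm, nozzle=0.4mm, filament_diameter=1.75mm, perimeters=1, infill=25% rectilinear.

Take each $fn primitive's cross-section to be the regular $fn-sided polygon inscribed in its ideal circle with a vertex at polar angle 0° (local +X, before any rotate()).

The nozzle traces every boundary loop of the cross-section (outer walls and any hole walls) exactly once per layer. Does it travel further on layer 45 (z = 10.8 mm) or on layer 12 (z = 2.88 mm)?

Layer 45 (z = 10.8): the 21.5×12.5 cube contributes its full rectangle (perimeter 68.00 mm); the cube at (0.5, 1.5) is present — its section is the full 30×30 rectangle (perimeter 120.00 mm); the cylinder at (7.5, 7.5) does not reach this height (z outside [13.5, 18]); Combining (union): the regions partially overlap (shared area 231.00 mm²), so the edge portions inside another operand are dropped and the merged outline is re-measured after clipping — boundary = 124.00 mm. So its perimeter = 124.00 mm. Layer 12 (z = 2.88): the 21.5×12.5 cube contributes its full rectangle (perimeter 68.00 mm); the cube at (0.5, 1.5) is not intersected at this z (z outside [10, 33.5]); the cylinder at (7.5, 7.5) is not intersected at this z (z outside [13.5, 18]); Combining (union): only the 21.5×12.5 cube is present, so the union is just that shape — boundary = 68.00 mm. So its perimeter = 68.00 mm. Layer 45 is larger (124.00 vs 68.00 mm).

layer 45 (z = 10.8 mm)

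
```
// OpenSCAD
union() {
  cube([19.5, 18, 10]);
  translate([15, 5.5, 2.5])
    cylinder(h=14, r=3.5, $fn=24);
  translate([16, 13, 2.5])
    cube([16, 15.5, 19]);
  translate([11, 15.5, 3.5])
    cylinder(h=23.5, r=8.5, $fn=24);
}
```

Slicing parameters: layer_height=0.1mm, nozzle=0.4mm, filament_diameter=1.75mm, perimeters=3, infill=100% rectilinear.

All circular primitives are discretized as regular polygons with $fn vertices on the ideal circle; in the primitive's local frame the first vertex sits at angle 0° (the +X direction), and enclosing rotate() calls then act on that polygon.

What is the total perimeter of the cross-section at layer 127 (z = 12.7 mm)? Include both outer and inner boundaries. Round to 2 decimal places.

105.81 mm

At z = 12.7 mm: the cube is absent (z outside [0, 10]); the r=3.5 cylinder at (15, 5.5) contributes a regular 24-gon of circumradius 3.5 (perimeter = 2·24·3.500·sin(180°/24) = 21.93 mm); the 16×15.5 cube at (16, 13) contributes its full rectangle (perimeter 63.00 mm); the r=8.5 cylinder at (11, 15.5) contributes a regular 24-gon of circumradius 8.5 (perimeter = 2·24·8.500·sin(180°/24) = 53.25 mm); Combining (union): the regions partially overlap (shared area 28.38 mm²), so the edge portions inside another operand are dropped and the merged outline is re-measured after clipping — boundary = 105.81 mm. Overall, the cross-section is a single solid region. Total boundary length (outer) = 105.81 mm.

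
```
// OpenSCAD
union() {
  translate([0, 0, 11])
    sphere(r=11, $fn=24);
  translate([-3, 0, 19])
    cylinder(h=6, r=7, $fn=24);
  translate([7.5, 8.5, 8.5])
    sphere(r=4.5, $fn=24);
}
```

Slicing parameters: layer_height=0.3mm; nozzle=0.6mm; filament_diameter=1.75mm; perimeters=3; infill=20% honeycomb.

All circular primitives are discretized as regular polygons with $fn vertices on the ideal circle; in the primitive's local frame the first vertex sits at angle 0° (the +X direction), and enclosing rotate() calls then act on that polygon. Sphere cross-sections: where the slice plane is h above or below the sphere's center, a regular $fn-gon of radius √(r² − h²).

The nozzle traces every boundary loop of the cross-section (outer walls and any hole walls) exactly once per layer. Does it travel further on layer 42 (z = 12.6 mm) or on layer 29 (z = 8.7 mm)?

layer 29 (z = 8.7 mm)

Layer 42 (z = 12.6): the r=11 sphere slices to a regular 24-gon of circumradius 10.883 (√(r²−h²) with h=1.6 from center) (perimeter = 2·24·10.883·sin(180°/24) = 68.18 mm); the cylinder at (-3, 0) is not intersected at this z (z outside [19, 25]); the sphere at (7.5, 8.5): section is a regular 24-gon, circumradius = √(r²−h²) = √(4.5²−4.1²) = 1.855 (perimeter = 2·24·1.855·sin(180°/24) = 11.62 mm); Combining (union): the regions partially overlap (shared area 3.30 mm²), so the edge portions inside another operand are dropped and the merged outline is re-measured after clipping — boundary = 71.88 mm. So its perimeter = 71.88 mm. Layer 29 (z = 8.7): the sphere: section is a regular 24-gon, circumradius = √(r²−h²) = √(11²−2.3²) = 10.757 (perimeter = 2·24·10.757·sin(180°/24) = 67.39 mm); the cylinder at (-3, 0) does not reach this height (z outside [19, 25]); the sphere at (7.5, 8.5): section is a regular 24-gon, circumradius = √(r²−h²) = √(4.5²−0.2²) = 4.496 (perimeter = 2·24·4.496·sin(180°/24) = 28.17 mm); Merging all regions: the regions partially overlap (shared area 23.08 mm²), so the edge portions inside another operand are dropped and the merged outline is re-measured after clipping — boundary = 75.89 mm. So its perimeter = 75.89 mm. Layer 29 is larger (75.89 vs 71.88 mm).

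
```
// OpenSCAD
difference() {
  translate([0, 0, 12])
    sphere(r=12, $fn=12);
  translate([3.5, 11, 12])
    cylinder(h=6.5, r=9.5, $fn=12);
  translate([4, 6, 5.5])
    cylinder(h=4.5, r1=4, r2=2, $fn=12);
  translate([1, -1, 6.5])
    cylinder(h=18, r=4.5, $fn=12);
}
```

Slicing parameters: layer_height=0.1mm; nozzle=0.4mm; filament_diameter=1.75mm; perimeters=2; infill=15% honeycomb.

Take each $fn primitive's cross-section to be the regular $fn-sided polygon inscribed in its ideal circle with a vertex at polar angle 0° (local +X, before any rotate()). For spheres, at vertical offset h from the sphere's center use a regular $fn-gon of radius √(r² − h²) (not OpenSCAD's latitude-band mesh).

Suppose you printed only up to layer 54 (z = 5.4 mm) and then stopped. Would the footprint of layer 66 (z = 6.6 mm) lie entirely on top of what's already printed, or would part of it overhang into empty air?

Compare the two slices. At z = 5.4: the sphere: section is a regular 12-gon, circumradius = √(r²−h²) = √(12²−6.6²) = 10.022 (area = (12/2)·10.022²·sin(360°/12) = 301.32 mm²); the cylinder at (3.5, 11) does not reach this height (z outside [12, 18.5]); the cone at (4, 6) does not reach this height (z outside [5.5, 10]); the cylinder at (1, -1) does not reach this height (z outside [6.5, 24.5]); Subtracting the remaining from the first: none of the subtracted shapes is present at this height, so the r=12 sphere is unchanged — area = 301.32 mm². At z = 6.6: the sphere: section is a regular 12-gon, circumradius = √(r²−h²) = √(12²−5.4²) = 10.716 (area = (12/2)·10.716²·sin(360°/12) = 344.52 mm²); the cylinder at (3.5, 11) does not reach this height (z outside [12, 18.5]); the cone at (4, 6) (r1=4→r2=2) has section circumradius 3.511 here — a regular 12-gon (area = (12/2)·3.511²·sin(360°/12) = 36.98 mm²); the cylinder at (1, -1): section is a regular 12-gon, circumradius r=4.5 (area = (12/2)·4.500²·sin(360°/12) = 60.75 mm²); Taking the first minus the rest: starting from the r=12 sphere (344.52 mm²), the cone at (4, 6) partially overlaps it — only the 36.76 mm² overlap (of its 36.98 mm²) is removed, clipping the outline; the r=4.5 cylinder at (1, -1) partially overlaps it — only the 60.48 mm² overlap (of its 60.75 mm²) is removed, clipping the outline — area = 247.28 mm². Checking containment: at z = 6.6 the cross-section extends beyond the z = 5.4 cross-section by about 40.30 mm².

part overhangs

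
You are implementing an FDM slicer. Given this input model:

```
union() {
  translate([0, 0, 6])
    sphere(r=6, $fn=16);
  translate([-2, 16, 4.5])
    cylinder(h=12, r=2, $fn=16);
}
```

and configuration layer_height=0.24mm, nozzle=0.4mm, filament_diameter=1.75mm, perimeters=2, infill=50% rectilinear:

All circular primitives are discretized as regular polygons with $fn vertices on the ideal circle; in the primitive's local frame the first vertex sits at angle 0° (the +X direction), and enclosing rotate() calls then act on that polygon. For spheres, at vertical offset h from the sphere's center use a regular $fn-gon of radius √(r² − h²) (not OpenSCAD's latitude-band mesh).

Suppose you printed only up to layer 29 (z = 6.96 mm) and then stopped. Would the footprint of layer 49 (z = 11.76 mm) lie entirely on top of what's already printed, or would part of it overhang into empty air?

Compare the two slices. At z = 6.96: the r=6 sphere contributes a regular 16-gon of circumradius √(6²−0.96²) = 5.923 (area = (16/2)·5.923²·sin(360°/16) = 107.39 mm²); the r=2 cylinder at (-2, 16) contributes a regular 16-gon of circumradius 2 (area = (16/2)·2.000²·sin(360°/16) = 12.25 mm²); Combining (union): the 2 present regions are separate (no shared area or edge), so areas and boundary lengths simply add and each stays a separate island — area = 119.64 mm². At z = 11.76: the r=6 sphere contributes a regular 16-gon of circumradius √(6²−5.76²) = 1.680 (area = (16/2)·1.680²·sin(360°/16) = 8.64 mm²); the r=2 cylinder at (-2, 16) gives a regular 16-gon of circumradius 2 (constant along its height) (area = (16/2)·2.000²·sin(360°/16) = 12.25 mm²); Combining (union): the 2 present regions are separate (no shared area or edge), so areas and boundary lengths simply add and each stays a separate island — area = 20.89 mm². Checking containment: the cross-section at z = 11.76 is a subset of the cross-section at z = 6.96.

entirely on top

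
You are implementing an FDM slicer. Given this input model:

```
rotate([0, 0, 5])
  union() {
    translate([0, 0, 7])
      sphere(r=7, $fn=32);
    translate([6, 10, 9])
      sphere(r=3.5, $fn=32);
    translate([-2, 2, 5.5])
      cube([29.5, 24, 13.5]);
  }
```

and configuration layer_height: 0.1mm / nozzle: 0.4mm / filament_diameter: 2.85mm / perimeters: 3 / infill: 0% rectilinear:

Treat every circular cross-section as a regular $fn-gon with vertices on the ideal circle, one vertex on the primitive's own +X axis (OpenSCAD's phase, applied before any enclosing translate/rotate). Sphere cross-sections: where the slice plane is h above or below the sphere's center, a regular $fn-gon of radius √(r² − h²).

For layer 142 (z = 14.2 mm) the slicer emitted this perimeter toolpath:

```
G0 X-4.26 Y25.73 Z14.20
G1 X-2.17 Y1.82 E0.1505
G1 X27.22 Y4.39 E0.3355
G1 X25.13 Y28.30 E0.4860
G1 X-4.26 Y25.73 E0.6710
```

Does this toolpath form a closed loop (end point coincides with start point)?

yes

Start point (G0): (-4.26, 25.73). End point (last G1): the path returns to the start — closed.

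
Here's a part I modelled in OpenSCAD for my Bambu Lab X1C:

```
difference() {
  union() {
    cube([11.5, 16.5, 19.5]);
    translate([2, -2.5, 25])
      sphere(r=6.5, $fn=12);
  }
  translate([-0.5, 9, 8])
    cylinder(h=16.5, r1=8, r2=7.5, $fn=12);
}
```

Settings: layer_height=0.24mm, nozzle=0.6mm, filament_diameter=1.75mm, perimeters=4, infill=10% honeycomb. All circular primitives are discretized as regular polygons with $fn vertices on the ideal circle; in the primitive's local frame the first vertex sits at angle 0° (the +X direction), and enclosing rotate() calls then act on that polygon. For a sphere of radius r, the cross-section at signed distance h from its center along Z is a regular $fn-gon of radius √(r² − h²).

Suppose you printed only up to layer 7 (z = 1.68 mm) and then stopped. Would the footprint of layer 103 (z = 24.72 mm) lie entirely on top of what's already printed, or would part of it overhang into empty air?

Compare the two slices. At z = 1.68: the cube (footprint 11.5×16.5) is included at this height (area 189.75 mm²); the sphere at (2, -2.5) does not reach this height (|z−center|=23.320 > r=6.5); Merging all regions: only the 11.5×16.5 cube is present, so the union is just that shape — area = 189.75 mm²; the cone at (-0.5, 9) is absent (z outside [8, 24.5]); After the difference (first − rest): none of the subtracted shapes is present at this height, so that combined region is unchanged — area = 189.75 mm². At z = 24.72: the cube does not reach this height (z outside [0, 19.5]); the r=6.5 sphere at (2, -2.5) slices to a regular 12-gon of circumradius 6.494 (√(r²−h²) with h=0.28 from center) (area = (12/2)·6.494²·sin(360°/12) = 126.51 mm²); Taking the union: only the r=6.5 sphere at (2, -2.5) is present, so the union is just that shape — area = 126.51 mm²; the cone at (-0.5, 9) is not intersected at this z (z outside [8, 24.5]); Taking the first minus the rest: none of the subtracted shapes is present at this height, so that combined region is unchanged — area = 126.51 mm². Checking containment: at z = 24.72 the cross-section extends beyond the z = 1.68 cross-section by about 102.83 mm².

part overhangs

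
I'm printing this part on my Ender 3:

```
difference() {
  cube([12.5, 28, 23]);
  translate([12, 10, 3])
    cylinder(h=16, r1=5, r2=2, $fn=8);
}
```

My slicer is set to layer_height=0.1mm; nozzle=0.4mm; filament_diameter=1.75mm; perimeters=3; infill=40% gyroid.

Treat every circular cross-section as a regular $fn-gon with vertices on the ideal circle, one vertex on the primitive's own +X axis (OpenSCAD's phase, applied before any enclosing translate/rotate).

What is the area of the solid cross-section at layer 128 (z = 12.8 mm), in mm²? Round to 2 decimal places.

At z = 12.8 mm: the 12.5×28 cube contributes its full rectangle (area 350.00 mm²); the cone at (12, 10): at t=0.613 of its height the radius interpolates to r₁+(r₂−r₁)t = 3.162, giving a regular 8-gon of that circumradius (area = (8/2)·3.162²·sin(360°/8) = 28.29 mm²); Taking the first minus the rest: starting from the 12.5×28 cube (350.00 mm²), the cone at (12, 10) partially overlaps it — only the 17.20 mm² overlap (of its 28.29 mm²) is removed, clipping the outline — area = 332.80 mm². Overall, the cross-section is a single solid region. Net area = 332.80 mm².

332.80 mm²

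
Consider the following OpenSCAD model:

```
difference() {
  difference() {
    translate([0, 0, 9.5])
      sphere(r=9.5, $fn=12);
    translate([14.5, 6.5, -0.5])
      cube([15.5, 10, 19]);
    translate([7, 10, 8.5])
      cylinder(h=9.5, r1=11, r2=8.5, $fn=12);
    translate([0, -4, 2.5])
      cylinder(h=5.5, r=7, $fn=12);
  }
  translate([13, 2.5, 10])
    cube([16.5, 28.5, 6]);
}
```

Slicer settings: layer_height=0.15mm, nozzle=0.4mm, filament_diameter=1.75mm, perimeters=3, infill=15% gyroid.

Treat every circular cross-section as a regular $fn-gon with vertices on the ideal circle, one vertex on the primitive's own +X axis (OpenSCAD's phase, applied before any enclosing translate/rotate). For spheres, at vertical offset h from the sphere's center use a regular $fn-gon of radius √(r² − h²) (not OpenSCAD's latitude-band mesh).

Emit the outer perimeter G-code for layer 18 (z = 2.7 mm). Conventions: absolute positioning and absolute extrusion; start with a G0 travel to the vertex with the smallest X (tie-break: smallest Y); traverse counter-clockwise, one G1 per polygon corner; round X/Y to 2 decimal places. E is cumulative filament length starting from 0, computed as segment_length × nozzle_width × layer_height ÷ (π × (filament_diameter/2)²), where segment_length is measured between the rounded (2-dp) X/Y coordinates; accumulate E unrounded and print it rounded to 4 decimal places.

G0 X-6.63 Y0.00 Z2.70
G1 X-6.28 Y-1.32 E0.0341
G1 X-6.06 Y-0.50 E0.0552
G1 X-3.50 Y2.06 E0.1456
G1 X0.00 Y3.00 E0.2360
G1 X3.50 Y2.06 E0.3264
G1 X6.06 Y-0.50 E0.4167
G1 X6.28 Y-1.32 E0.4378
G1 X6.63 Y0.00 E0.4719
G1 X5.75 Y3.32 E0.5576
G1 X3.32 Y5.75 E0.6433
G1 X0.00 Y6.63 E0.7290
G1 X-3.32 Y5.75 E0.8147
G1 X-5.75 Y3.32 E0.9004
G1 X-6.63 Y0.00 E0.9861

At z = 2.7 mm: the sphere: section is a regular 12-gon, circumradius = √(r²−h²) = √(9.5²−6.8²) = 6.634; the cube at (14.5, 6.5) (footprint 15.5×10) is included at this height; the cone at (7, 10) is not intersected at this z (z outside [8.5, 18]); the cylinder at (0, -4): section is a regular 12-gon, circumradius r=7; Subtracting the remaining from the first: starting from the r=9.5 sphere, the 15.5×10 cube at (14.5, 6.5) misses the remaining region (no effect); the r=7 cylinder at (0, -4) partially overlaps it — only the 86.87 mm² overlap (of its 147.00 mm²) is removed, clipping the outline — 1 connected region; the cube at (13, 2.5) is not intersected at this z (z outside [10, 16]); After the difference (first − rest): none of the subtracted shapes is present at this height, so the result so far is unchanged — 1 connected region. The outline is a single polygon with 14 vertices. Extrusion per mm of travel: 0.4 × 0.15 / (π × 0.875²) = 0.024945. Accumulating E over each segment gives final E = 0.9861.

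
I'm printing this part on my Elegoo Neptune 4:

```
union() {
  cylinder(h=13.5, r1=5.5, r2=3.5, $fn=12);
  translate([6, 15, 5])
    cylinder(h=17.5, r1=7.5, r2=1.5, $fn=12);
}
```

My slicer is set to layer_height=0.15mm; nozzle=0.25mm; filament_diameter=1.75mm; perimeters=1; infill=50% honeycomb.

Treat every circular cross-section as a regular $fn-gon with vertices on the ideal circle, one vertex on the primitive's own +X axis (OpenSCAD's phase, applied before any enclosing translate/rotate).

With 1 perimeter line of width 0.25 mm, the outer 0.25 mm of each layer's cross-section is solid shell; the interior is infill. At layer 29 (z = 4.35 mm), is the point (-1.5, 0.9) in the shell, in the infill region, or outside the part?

At z = 4.35 mm: the cone: at t=0.322 of its height the radius interpolates to r₁+(r₂−r₁)t = 4.856, giving a regular 12-gon of that circumradius; the cone at (6, 15) does not reach this height (z outside [5, 22.5]); Merging all regions: only the cone is present, so the union is just that shape — 1 connected region. Overall, the cross-section is a single solid region. The nearest boundary edge runs (-2.43, 4.21)→(-4.21, 2.43); distance from the point to it = 2.99 mm. The point is inside the cross-section and 2.99 mm from the nearest boundary — more than the 0.25 mm shell width (1 × 0.25), so it's in the infill interior.

infill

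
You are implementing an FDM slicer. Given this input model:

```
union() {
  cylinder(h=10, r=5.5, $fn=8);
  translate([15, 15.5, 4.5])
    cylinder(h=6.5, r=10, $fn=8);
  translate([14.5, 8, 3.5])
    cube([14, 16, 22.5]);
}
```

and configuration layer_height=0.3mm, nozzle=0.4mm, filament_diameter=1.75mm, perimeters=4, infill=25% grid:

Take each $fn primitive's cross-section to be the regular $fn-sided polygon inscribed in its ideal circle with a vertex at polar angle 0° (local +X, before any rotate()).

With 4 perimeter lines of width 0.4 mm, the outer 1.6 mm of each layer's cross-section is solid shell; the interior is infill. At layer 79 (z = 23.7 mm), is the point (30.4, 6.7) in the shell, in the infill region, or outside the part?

At z = 23.7 mm: the cylinder is not intersected at this z (z outside [0, 10]); the cylinder at (15, 15.5) is absent (z outside [4.5, 11]); the cube at (14.5, 8) is present — its section is the full 14×16 rectangle; Combining (union): only the 14×16 cube at (14.5, 8) is present, so the union is just that shape — 1 connected region. Overall, the cross-section is a single solid region. The nearest boundary edge runs (14.50, 8.00)→(28.50, 8.00); distance from the point to it = 2.30 mm. The point is not inside any of the regions above, so it lies outside the cross-section (2.30 mm from the nearest boundary).

outside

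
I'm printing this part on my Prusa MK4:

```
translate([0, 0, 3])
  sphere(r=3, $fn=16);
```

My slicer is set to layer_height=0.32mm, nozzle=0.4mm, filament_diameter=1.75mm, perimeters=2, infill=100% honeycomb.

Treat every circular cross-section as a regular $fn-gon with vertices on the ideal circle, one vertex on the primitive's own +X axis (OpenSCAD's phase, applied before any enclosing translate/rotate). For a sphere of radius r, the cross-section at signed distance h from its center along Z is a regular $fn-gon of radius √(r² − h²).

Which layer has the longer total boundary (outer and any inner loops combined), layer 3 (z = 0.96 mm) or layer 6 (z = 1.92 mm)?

Layer 3 (z = 0.96): the r=3 sphere contributes a regular 16-gon of circumradius √(3²−2.04²) = 2.200 (perimeter = 2·16·2.200·sin(180°/16) = 13.73 mm). So its perimeter = 13.73 mm. Layer 6 (z = 1.92): the r=3 sphere slices to a regular 16-gon of circumradius 2.799 (√(r²−h²) with h=1.08 from center) (perimeter = 2·16·2.799·sin(180°/16) = 17.47 mm). So its perimeter = 17.47 mm. Layer 6 is larger (17.47 vs 13.73 mm).

layer 6 (z = 1.92 mm)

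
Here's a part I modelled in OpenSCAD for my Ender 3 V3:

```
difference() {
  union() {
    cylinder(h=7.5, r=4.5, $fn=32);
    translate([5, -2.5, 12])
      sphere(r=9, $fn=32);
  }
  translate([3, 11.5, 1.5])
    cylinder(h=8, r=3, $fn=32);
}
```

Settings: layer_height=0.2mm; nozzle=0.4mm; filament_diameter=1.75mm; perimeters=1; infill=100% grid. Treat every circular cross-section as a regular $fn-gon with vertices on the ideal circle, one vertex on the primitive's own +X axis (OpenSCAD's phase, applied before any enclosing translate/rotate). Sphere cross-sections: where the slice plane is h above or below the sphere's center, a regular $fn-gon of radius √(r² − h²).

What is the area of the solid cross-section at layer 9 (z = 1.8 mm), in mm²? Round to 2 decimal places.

At z = 1.8 mm: the cylinder: section is a regular 32-gon, circumradius r=4.5 (area = (32/2)·4.500²·sin(360°/32) = 63.21 mm²); the sphere at (5, -2.5) does not reach this height (|z−center|=10.200 > r=9); Merging all regions: only the r=4.5 cylinder is present, so the union is just that shape — area = 63.21 mm²; the r=3 cylinder at (3, 11.5) contributes a regular 32-gon of circumradius 3 (area = (32/2)·3.000²·sin(360°/32) = 28.09 mm²); After the difference (first − rest): starting from that combined region (63.21 mm²), the r=3 cylinder at (3, 11.5) misses the remaining region (no effect) — area = 63.21 mm². Overall, the cross-section is a single solid region. Net area = 63.21 mm².

63.21 mm²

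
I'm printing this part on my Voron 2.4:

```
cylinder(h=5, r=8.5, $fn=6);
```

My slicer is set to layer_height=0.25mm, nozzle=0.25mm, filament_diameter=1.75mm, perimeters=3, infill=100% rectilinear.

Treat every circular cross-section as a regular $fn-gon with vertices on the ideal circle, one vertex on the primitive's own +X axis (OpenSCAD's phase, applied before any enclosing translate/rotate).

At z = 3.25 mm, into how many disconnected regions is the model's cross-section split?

1

At z = 3.25 mm: the cylinder: section is a regular 6-gon, circumradius r=8.5. The result has 1 disconnected region.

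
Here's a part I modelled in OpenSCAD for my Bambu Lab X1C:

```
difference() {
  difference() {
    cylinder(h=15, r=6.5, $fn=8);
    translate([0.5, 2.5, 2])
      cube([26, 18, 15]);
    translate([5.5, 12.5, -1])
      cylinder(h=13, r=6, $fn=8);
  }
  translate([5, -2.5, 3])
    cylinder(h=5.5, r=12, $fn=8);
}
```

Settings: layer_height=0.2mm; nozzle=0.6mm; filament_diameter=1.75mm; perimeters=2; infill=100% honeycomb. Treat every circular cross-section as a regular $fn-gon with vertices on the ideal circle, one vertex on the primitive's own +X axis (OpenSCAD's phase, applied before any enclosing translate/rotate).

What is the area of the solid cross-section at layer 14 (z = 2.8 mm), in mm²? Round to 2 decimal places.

106.53 mm²

At z = 2.8 mm: the r=6.5 cylinder contributes a regular 8-gon of circumradius 6.5 (area = (8/2)·6.500²·sin(360°/8) = 119.50 mm²); the cube at (0.5, 2.5) is present — its section is the full 26×18 rectangle (area 468.00 mm²); the r=6 cylinder at (5.5, 12.5) contributes a regular 8-gon of circumradius 6 (area = (8/2)·6.000²·sin(360°/8) = 101.82 mm²); Subtracting the remaining from the first: starting from the r=6.5 cylinder (119.50 mm²), the 26×18 cube at (0.5, 2.5) partially overlaps it — only the 12.97 mm² overlap (of its 468.00 mm²) is removed, clipping the outline; the r=6 cylinder at (5.5, 12.5) misses the remaining region (no effect) — area = 106.53 mm²; the cylinder at (5, -2.5) is not intersected at this z (z outside [3, 8.5]); After the difference (first − rest): none of the subtracted shapes is present at this height, so the result so far is unchanged — area = 106.53 mm². Overall, the cross-section is a single solid region. Net area = 106.53 mm².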